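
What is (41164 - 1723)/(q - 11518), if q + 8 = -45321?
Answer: -13147/18949 ≈ -0.69381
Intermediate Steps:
q = -45329 (q = -8 - 45321 = -45329)
(41164 - 1723)/(q - 11518) = (41164 - 1723)/(-45329 - 11518) = 39441/(-56847) = 39441*(-1/56847) = -13147/18949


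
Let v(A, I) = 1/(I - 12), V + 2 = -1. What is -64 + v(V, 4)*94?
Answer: -303/4 ≈ -75.750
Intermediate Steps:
V = -3 (V = -2 - 1 = -3)
v(A, I) = 1/(-12 + I)
-64 + v(V, 4)*94 = -64 + 94/(-12 + 4) = -64 + 94/(-8) = -64 - 1/8*94 = -64 - 47/4 = -303/4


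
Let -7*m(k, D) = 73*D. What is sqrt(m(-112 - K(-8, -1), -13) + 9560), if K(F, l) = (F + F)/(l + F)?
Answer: 3*sqrt(52787)/7 ≈ 98.466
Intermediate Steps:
K(F, l) = 2*F/(F + l) (K(F, l) = (2*F)/(F + l) = 2*F/(F + l))
m(k, D) = -73*D/7
sqrt(m(-112 - K(-8, -1), -13) + 9560) = sqrt(-73/7*(-13) + 9560) = sqrt(949/7 + 9560) = sqrt(67869/7) = 3*sqrt(52787)/7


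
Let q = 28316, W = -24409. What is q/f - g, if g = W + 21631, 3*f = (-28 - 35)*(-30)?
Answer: 889228/315 ≈ 2822.9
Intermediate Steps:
f = 630 (f = ((-28 - 35)*(-30))/3 = (-63*(-30))/3 = (⅓)*1890 = 630)
g = -2778 (g = -24409 + 21631 = -2778)
q/f - g = 28316/630 - 1*(-2778) = 28316*(1/630) + 2778 = 14158/315 + 2778 = 889228/315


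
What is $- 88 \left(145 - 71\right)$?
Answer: $-6512$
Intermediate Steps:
$- 88 \left(145 - 71\right) = \left(-88\right) 74 = -6512$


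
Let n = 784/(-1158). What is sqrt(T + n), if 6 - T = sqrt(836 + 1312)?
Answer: sqrt(1784478 - 670482*sqrt(537))/579 ≈ 6.405*I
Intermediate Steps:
T = 6 - 2*sqrt(537) (T = 6 - sqrt(836 + 1312) = 6 - sqrt(2148) = 6 - 2*sqrt(537) ≈ -40.346)
n = -392/579 (n = 784*(-1/1158) = -392/579 ≈ -0.67703)
sqrt(T + n) = sqrt((6 - 2*sqrt(537)) - 392/579) = sqrt(3082/579 - 2*sqrt(537))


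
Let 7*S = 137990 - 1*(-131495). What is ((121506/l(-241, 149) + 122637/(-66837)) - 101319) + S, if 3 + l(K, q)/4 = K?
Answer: -4790621352969/76105064 ≈ -62948.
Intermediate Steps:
l(K, q) = -12 + 4*K
S = 269485/7 (S = (137990 - 1*(-131495))/7 = (137990 + 131495)/7 = (⅐)*269485 = 269485/7 ≈ 38498.)
((121506/l(-241, 149) + 122637/(-66837)) - 101319) + S = ((121506/(-12 + 4*(-241)) + 122637/(-66837)) - 101319) + 269485/7 = ((121506/(-12 - 964) + 122637*(-1/66837)) - 101319) + 269485/7 = ((121506/(-976) - 40879/22279) - 101319) + 269485/7 = ((121506*(-1/976) - 40879/22279) - 101319) + 269485/7 = ((-60753/488 - 40879/22279) - 101319) + 269485/7 = (-1373465039/10872152 - 101319) + 269485/7 = -1102929033527/10872152 + 269485/7 = -4790621352969/76105064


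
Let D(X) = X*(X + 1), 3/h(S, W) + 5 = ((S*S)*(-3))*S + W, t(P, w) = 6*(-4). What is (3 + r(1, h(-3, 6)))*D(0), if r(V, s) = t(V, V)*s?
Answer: 0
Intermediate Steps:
t(P, w) = -24
h(S, W) = 3/(-5 + W - 3*S³) (h(S, W) = 3/(-5 + (((S*S)*(-3))*S + W)) = 3/(-5 + ((S²*(-3))*S + W)) = 3/(-5 + ((-3*S²)*S + W)) = 3/(-5 + (-3*S³ + W)) = 3/(-5 + (W - 3*S³)) = 3/(-5 + W - 3*S³))
r(V, s) = -24*s
D(X) = X*(1 + X)
(3 + r(1, h(-3, 6)))*D(0) = (3 - (-72)/(5 - 1*6 + 3*(-3)³))*(0*(1 + 0)) = (3 - (-72)/(5 - 6 + 3*(-27)))*(0*1) = (3 - (-72)/(5 - 6 - 81))*0 = (3 - (-72)/(-82))*0 = (3 - (-72)*(-1)/82)*0 = (3 - 24*3/82)*0 = (3 - 36/41)*0 = (87/41)*0 = 0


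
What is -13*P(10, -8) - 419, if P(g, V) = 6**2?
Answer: -887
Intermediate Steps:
P(g, V) = 36
-13*P(10, -8) - 419 = -13*36 - 419 = -468 - 419 = -887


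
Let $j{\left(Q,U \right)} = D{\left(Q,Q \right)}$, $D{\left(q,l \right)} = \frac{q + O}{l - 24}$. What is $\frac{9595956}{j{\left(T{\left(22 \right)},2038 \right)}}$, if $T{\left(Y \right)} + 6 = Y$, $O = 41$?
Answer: $- \frac{25589216}{19} \approx -1.3468 \cdot 10^{6}$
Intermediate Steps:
$T{\left(Y \right)} = -6 + Y$
$D{\left(q,l \right)} = \frac{41 + q}{-24 + l}$ ($D{\left(q,l \right)} = \frac{q + 41}{l - 24} = \frac{41 + q}{-24 + l}$)
$j{\left(Q,U \right)} = \frac{41 + Q}{-24 + Q}$
$\frac{9595956}{j{\left(T{\left(22 \right)},2038 \right)}} = \frac{9595956}{\frac{1}{-24 + \left(-6 + 22\right)} \left(41 + \left(-6 + 22\right)\right)} = \frac{9595956}{\frac{1}{-24 + 16} \left(41 + 16\right)} = \frac{9595956}{\frac{1}{-8} \cdot 57} = \frac{9595956}{\left(- \frac{1}{8}\right) 57} = \frac{9595956}{- \frac{57}{8}} = 9595956 \left(- \frac{8}{57}\right) = - \frac{25589216}{19}$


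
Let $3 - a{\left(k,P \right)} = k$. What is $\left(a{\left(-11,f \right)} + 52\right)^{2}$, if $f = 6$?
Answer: $4356$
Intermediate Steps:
$a{\left(k,P \right)} = 3 - k$
$\left(a{\left(-11,f \right)} + 52\right)^{2} = \left(\left(3 - -11\right) + 52\right)^{2} = \left(\left(3 + 11\right) + 52\right)^{2} = \left(14 + 52\right)^{2} = 66^{2} = 4356$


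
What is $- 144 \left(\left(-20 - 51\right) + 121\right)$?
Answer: $-7200$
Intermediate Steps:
$- 144 \left(\left(-20 - 51\right) + 121\right) = - 144 \left(-71 + 121\right) = \left(-144\right) 50 = -7200$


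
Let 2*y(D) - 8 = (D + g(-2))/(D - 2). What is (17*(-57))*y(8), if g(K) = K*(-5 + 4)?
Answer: -9367/2 ≈ -4683.5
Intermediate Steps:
g(K) = -K (g(K) = K*(-1) = -K)
y(D) = 4 + (2 + D)/(2*(-2 + D)) (y(D) = 4 + ((D - 1*(-2))/(D - 2))/2 = 4 + ((D + 2)/(-2 + D))/2 = 4 + ((2 + D)/(-2 + D))/2 = 4 + (2 + D)/(2*(-2 + D)))
(17*(-57))*y(8) = (17*(-57))*((-14 + 9*8)/(2*(-2 + 8))) = -969*(-14 + 72)/(2*6) = -969*58/(2*6) = -969*29/6 = -9367/2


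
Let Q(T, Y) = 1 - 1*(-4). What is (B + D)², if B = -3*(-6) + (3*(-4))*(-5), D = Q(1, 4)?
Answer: 6889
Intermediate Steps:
Q(T, Y) = 5 (Q(T, Y) = 1 + 4 = 5)
D = 5
B = 78 (B = 18 - 12*(-5) = 18 + 60 = 78)
(B + D)² = (78 + 5)² = 83² = 6889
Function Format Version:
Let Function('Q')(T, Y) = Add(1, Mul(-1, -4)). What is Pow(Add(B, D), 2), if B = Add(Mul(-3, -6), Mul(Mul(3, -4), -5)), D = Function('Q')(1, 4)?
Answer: 6889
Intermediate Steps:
Function('Q')(T, Y) = 5 (Function('Q')(T, Y) = Add(1, 4) = 5)
D = 5
B = 78 (B = Add(18, Mul(-12, -5)) = Add(18, 60) = 78)
Pow(Add(B, D), 2) = Pow(Add(78, 5), 2) = Pow(83, 2) = 6889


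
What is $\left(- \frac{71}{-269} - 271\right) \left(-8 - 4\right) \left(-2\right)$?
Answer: $- \frac{1747872}{269} \approx -6497.7$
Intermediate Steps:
$\left(- \frac{71}{-269} - 271\right) \left(-8 - 4\right) \left(-2\right) = \left(\left(-71\right) \left(- \frac{1}{269}\right) - 271\right) \left(\left(-12\right) \left(-2\right)\right) = \left(\frac{71}{269} - 271\right) 24 = \left(- \frac{72828}{269}\right) 24 = - \frac{1747872}{269}$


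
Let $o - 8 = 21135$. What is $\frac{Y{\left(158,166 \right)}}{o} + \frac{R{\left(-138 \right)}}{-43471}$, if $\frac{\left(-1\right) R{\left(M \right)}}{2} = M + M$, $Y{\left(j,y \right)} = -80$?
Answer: $- \frac{15148616}{919107353} \approx -0.016482$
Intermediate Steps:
$o = 21143$ ($o = 8 + 21135 = 21143$)
$R{\left(M \right)} = - 4 M$ ($R{\left(M \right)} = - 2 \left(M + M\right) = - 2 \cdot 2 M = - 4 M$)
$\frac{Y{\left(158,166 \right)}}{o} + \frac{R{\left(-138 \right)}}{-43471} = - \frac{80}{21143} + \frac{\left(-4\right) \left(-138\right)}{-43471} = \left(-80\right) \frac{1}{21143} + 552 \left(- \frac{1}{43471}\right) = - \frac{80}{21143} - \frac{552}{43471} = - \frac{15148616}{919107353}$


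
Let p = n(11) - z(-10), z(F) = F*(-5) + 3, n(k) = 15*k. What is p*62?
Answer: 6944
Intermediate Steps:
z(F) = 3 - 5*F (z(F) = -5*F + 3 = 3 - 5*F)
p = 112 (p = 15*11 - (3 - 5*(-10)) = 165 - (3 + 50) = 165 - 1*53 = 165 - 53 = 112)
p*62 = 112*62 = 6944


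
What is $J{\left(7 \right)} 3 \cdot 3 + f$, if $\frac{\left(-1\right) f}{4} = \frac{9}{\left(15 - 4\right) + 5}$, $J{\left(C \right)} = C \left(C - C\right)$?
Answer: $- \frac{9}{4} \approx -2.25$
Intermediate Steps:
$J{\left(C \right)} = 0$ ($J{\left(C \right)} = C 0 = 0$)
$f = - \frac{9}{4}$ ($f = - 4 \frac{9}{\left(15 - 4\right) + 5} = - 4 \frac{9}{11 + 5} = - 4 \cdot \frac{9}{16} = - 4 \cdot 9 \cdot \frac{1}{16} = \left(-4\right) \frac{9}{16} = - \frac{9}{4} \approx -2.25$)
$J{\left(7 \right)} 3 \cdot 3 + f = 0 \cdot 3 \cdot 3 - \frac{9}{4} = 0 \cdot 9 - \frac{9}{4} = 0 - \frac{9}{4} = - \frac{9}{4}$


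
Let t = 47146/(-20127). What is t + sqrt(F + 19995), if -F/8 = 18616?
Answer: -47146/20127 + I*sqrt(128933) ≈ -2.3424 + 359.07*I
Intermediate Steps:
F = -148928 (F = -8*18616 = -148928)
t = -47146/20127 (t = 47146*(-1/20127) = -47146/20127 ≈ -2.3424)
t + sqrt(F + 19995) = -47146/20127 + sqrt(-148928 + 19995) = -47146/20127 + sqrt(-128933) = -47146/20127 + I*sqrt(128933)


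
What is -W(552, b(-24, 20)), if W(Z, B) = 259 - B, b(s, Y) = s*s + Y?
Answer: 337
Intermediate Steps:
b(s, Y) = Y + s² (b(s, Y) = s² + Y = Y + s²)
-W(552, b(-24, 20)) = -(259 - (20 + (-24)²)) = -(259 - (20 + 576)) = -(259 - 1*596) = -(259 - 596) = -1*(-337) = 337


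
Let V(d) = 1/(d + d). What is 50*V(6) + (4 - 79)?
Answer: -425/6 ≈ -70.833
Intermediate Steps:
V(d) = 1/(2*d)
50*V(6) + (4 - 79) = 50*((1/2)/6) + (4 - 79) = 50*((1/2)*(1/6)) - 75 = 50*(1/12) - 75 = 25/6 - 75 = -425/6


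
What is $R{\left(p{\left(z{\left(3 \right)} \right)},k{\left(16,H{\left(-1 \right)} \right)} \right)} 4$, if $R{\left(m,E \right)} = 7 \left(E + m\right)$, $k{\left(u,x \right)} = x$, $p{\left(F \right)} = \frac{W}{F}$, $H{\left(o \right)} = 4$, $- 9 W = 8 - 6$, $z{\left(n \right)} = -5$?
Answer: $\frac{5096}{45} \approx 113.24$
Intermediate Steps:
$W = - \frac{2}{9}$ ($W = - \frac{8 - 6}{9} = \left(- \frac{1}{9}\right) 2 = - \frac{2}{9} \approx -0.22222$)
$p{\left(F \right)} = - \frac{2}{9 F}$
$R{\left(m,E \right)} = 7 E + 7 m$
$R{\left(p{\left(z{\left(3 \right)} \right)},k{\left(16,H{\left(-1 \right)} \right)} \right)} 4 = \left(7 \cdot 4 + 7 \left(- \frac{2}{9 \left(-5\right)}\right)\right) 4 = \left(28 + 7 \left(\left(- \frac{2}{9}\right) \left(- \frac{1}{5}\right)\right)\right) 4 = \left(28 + 7 \cdot \frac{2}{45}\right) 4 = \left(28 + \frac{14}{45}\right) 4 = \frac{1274}{45} \cdot 4 = \frac{5096}{45}$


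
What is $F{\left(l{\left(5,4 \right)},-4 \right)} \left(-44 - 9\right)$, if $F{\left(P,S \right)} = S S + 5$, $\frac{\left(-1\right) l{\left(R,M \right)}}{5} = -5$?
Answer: $-1113$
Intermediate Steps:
$l{\left(R,M \right)} = 25$ ($l{\left(R,M \right)} = \left(-5\right) \left(-5\right) = 25$)
$F{\left(P,S \right)} = 5 + S^{2}$ ($F{\left(P,S \right)} = S^{2} + 5 = 5 + S^{2}$)
$F{\left(l{\left(5,4 \right)},-4 \right)} \left(-44 - 9\right) = \left(5 + \left(-4\right)^{2}\right) \left(-44 - 9\right) = \left(5 + 16\right) \left(-53\right) = 21 \left(-53\right) = -1113$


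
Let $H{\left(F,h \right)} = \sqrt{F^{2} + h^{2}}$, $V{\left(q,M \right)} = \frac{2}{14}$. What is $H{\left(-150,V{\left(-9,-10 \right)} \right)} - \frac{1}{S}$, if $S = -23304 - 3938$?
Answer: $\frac{1}{27242} + \frac{\sqrt{1102501}}{7} \approx 150.0$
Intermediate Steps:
$V{\left(q,M \right)} = \frac{1}{7}$ ($V{\left(q,M \right)} = 2 \cdot \frac{1}{14} = \frac{1}{7}$)
$S = -27242$ ($S = -23304 - 3938 = -27242$)
$H{\left(-150,V{\left(-9,-10 \right)} \right)} - \frac{1}{S} = \sqrt{\left(-150\right)^{2} + \left(\frac{1}{7}\right)^{2}} - \frac{1}{-27242} = \sqrt{22500 + \frac{1}{49}} - - \frac{1}{27242} = \sqrt{\frac{1102501}{49}} + \frac{1}{27242} = \frac{\sqrt{1102501}}{7} + \frac{1}{27242} = \frac{1}{27242} + \frac{\sqrt{1102501}}{7}$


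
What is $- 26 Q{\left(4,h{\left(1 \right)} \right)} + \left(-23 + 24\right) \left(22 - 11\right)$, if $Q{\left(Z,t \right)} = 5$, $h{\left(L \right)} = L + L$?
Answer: $-119$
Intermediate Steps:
$h{\left(L \right)} = 2 L$
$- 26 Q{\left(4,h{\left(1 \right)} \right)} + \left(-23 + 24\right) \left(22 - 11\right) = \left(-26\right) 5 + \left(-23 + 24\right) \left(22 - 11\right) = -130 + 1 \cdot 11 = -130 + 11 = -119$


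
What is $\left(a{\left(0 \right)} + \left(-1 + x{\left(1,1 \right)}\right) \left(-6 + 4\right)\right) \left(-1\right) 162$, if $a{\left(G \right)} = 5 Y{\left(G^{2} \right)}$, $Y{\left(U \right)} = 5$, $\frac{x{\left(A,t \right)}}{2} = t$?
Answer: $-3726$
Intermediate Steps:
$x{\left(A,t \right)} = 2 t$
$a{\left(G \right)} = 25$ ($a{\left(G \right)} = 5 \cdot 5 = 25$)
$\left(a{\left(0 \right)} + \left(-1 + x{\left(1,1 \right)}\right) \left(-6 + 4\right)\right) \left(-1\right) 162 = \left(25 + \left(-1 + 2 \cdot 1\right) \left(-6 + 4\right)\right) \left(-1\right) 162 = \left(25 + \left(-1 + 2\right) \left(-2\right)\right) \left(-1\right) 162 = \left(25 + 1 \left(-2\right)\right) \left(-1\right) 162 = \left(25 - 2\right) \left(-1\right) 162 = 23 \left(-1\right) 162 = \left(-23\right) 162 = -3726$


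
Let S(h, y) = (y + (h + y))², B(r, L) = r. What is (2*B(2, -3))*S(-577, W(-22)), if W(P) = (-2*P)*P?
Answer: 25260676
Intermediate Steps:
W(P) = -2*P²
S(h, y) = (h + 2*y)²
(2*B(2, -3))*S(-577, W(-22)) = (2*2)*(-577 + 2*(-2*(-22)²))² = 4*(-577 + 2*(-2*484))² = 4*(-577 + 2*(-968))² = 4*(-577 - 1936)² = 4*(-2513)² = 4*6315169 = 25260676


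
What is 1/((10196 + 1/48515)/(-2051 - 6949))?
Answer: -436635000/494658941 ≈ -0.88270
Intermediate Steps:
1/((10196 + 1/48515)/(-2051 - 6949)) = 1/((10196 + 1/48515)/(-9000)) = 1/((494658941/48515)*(-1/9000)) = 1/(-494658941/436635000) = -436635000/494658941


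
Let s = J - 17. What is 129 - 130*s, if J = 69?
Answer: -6631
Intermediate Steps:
s = 52 (s = 69 - 17 = 52)
129 - 130*s = 129 - 130*52 = 129 - 6760 = -6631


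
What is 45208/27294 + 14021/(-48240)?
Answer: 299690791/219443760 ≈ 1.3657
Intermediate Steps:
45208/27294 + 14021/(-48240) = 45208*(1/27294) + 14021*(-1/48240) = 22604/13647 - 14021/48240 = 299690791/219443760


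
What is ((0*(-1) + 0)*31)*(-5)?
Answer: 0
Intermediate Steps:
((0*(-1) + 0)*31)*(-5) = ((0 + 0)*31)*(-5) = (0*31)*(-5) = 0*(-5) = 0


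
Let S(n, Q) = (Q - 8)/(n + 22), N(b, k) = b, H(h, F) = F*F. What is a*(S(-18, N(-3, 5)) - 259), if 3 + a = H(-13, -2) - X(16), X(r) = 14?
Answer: 13611/4 ≈ 3402.8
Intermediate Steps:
H(h, F) = F²
a = -13 (a = -3 + ((-2)² - 1*14) = -3 + (4 - 14) = -3 - 10 = -13)
S(n, Q) = (-8 + Q)/(22 + n)
a*(S(-18, N(-3, 5)) - 259) = -13*((-8 - 3)/(22 - 18) - 259) = -13*(-11/4 - 259) = -13*(-1047/4) = 13611/4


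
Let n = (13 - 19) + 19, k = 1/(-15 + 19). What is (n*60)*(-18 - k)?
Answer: -14235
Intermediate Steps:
k = ¼ (k = 1/4 = ¼ ≈ 0.25000)
n = 13 (n = -6 + 19 = 13)
(n*60)*(-18 - k) = (13*60)*(-18 - 1*¼) = 780*(-18 - ¼) = 780*(-73/4) = -14235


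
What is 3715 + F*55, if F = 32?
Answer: 5475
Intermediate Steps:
3715 + F*55 = 3715 + 32*55 = 3715 + 1760 = 5475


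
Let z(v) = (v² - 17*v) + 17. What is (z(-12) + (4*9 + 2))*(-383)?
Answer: -154349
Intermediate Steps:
z(v) = 17 + v² - 17*v
(z(-12) + (4*9 + 2))*(-383) = ((17 + (-12)² - 17*(-12)) + (4*9 + 2))*(-383) = ((17 + 144 + 204) + (36 + 2))*(-383) = (365 + 38)*(-383) = 403*(-383) = -154349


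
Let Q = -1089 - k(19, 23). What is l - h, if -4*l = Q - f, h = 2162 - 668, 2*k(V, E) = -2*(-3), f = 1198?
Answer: -1843/2 ≈ -921.50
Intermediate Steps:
k(V, E) = 3 (k(V, E) = (-2*(-3))/2 = (½)*6 = 3)
Q = -1092 (Q = -1089 - 1*3 = -1089 - 3 = -1092)
h = 1494
l = 1145/2 (l = -(-1092 - 1*1198)/4 = -(-1092 - 1198)/4 = -¼*(-2290) = 1145/2 ≈ 572.50)
l - h = 1145/2 - 1*1494 = 1145/2 - 1494 = -1843/2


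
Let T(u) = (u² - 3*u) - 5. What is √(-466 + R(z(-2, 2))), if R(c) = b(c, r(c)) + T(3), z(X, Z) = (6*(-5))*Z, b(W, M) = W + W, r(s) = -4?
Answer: I*√591 ≈ 24.31*I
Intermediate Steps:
b(W, M) = 2*W
T(u) = -5 + u² - 3*u
z(X, Z) = -30*Z
R(c) = -5 + 2*c (R(c) = 2*c + (-5 + 3² - 3*3) = 2*c + (-5 + 9 - 9) = 2*c - 5 = -5 + 2*c)
√(-466 + R(z(-2, 2))) = √(-466 + (-5 + 2*(-30*2))) = √(-466 + (-5 + 2*(-60))) = √(-466 + (-5 - 120)) = √(-466 - 125) = √(-591) = I*√591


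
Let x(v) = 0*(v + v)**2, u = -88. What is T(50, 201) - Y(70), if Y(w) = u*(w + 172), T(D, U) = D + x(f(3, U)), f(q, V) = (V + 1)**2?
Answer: 21346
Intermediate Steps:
f(q, V) = (1 + V)**2
x(v) = 0 (x(v) = 0*(2*v)**2 = 0*(4*v**2) = 0)
T(D, U) = D (T(D, U) = D + 0 = D)
Y(w) = -15136 - 88*w (Y(w) = -88*(w + 172) = -88*(172 + w) = -15136 - 88*w)
T(50, 201) - Y(70) = 50 - (-15136 - 88*70) = 50 - (-15136 - 6160) = 50 - 1*(-21296) = 50 + 21296 = 21346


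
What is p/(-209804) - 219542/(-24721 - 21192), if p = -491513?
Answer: 9803946591/1376104436 ≈ 7.1244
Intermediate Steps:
p/(-209804) - 219542/(-24721 - 21192) = -491513/(-209804) - 219542/(-24721 - 21192) = -491513*(-1/209804) - 219542/(-45913) = 491513/209804 - 219542*(-1/45913) = 491513/209804 + 219542/45913 = 9803946591/1376104436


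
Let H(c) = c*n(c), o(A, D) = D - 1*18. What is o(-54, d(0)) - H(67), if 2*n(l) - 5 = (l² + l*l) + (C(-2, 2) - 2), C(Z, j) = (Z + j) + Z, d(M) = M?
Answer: -601629/2 ≈ -3.0081e+5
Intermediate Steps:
C(Z, j) = j + 2*Z
o(A, D) = -18 + D (o(A, D) = D - 18 = -18 + D)
n(l) = ½ + l² (n(l) = 5/2 + ((l² + l*l) + ((2 + 2*(-2)) - 2))/2 = 5/2 + ((l² + l²) + ((2 - 4) - 2))/2 = 5/2 + (2*l² + (-2 - 2))/2 = 5/2 + (2*l² - 4)/2 = 5/2 + (-4 + 2*l²)/2 = 5/2 + (-2 + l²) = ½ + l²)
H(c) = c*(½ + c²)
o(-54, d(0)) - H(67) = (-18 + 0) - (67³ + (½)*67) = -18 - (300763 + 67/2) = -18 - 1*601593/2 = -18 - 601593/2 = -601629/2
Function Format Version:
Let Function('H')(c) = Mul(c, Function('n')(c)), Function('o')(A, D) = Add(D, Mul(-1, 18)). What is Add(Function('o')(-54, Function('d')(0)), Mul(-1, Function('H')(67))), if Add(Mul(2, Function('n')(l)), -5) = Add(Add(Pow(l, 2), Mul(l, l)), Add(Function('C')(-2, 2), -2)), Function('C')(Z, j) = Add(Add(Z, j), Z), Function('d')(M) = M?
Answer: Rational(-601629, 2) ≈ -3.0081e+5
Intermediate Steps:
Function('C')(Z, j) = Add(j, Mul(2, Z))
Function('o')(A, D) = Add(-18, D) (Function('o')(A, D) = Add(D, -18) = Add(-18, D))
Function('n')(l) = Add(Rational(1, 2), Pow(l, 2)) (Function('n')(l) = Add(Rational(5, 2), Mul(Rational(1, 2), Add(Add(Pow(l, 2), Mul(l, l)), Add(Add(2, Mul(2, -2)), -2)))) = Add(Rational(5, 2), Mul(Rational(1, 2), Add(Add(Pow(l, 2), Pow(l, 2)), Add(Add(2, -4), -2)))) = Add(Rational(5, 2), Mul(Rational(1, 2), Add(Mul(2, Pow(l, 2)), Add(-2, -2)))) = Add(Rational(5, 2), Mul(Rational(1, 2), Add(Mul(2, Pow(l, 2)), -4))) = Add(Rational(5, 2), Mul(Rational(1, 2), Add(-4, Mul(2, Pow(l, 2))))) = Add(Rational(5, 2), Add(-2, Pow(l, 2))) = Add(Rational(1, 2), Pow(l, 2)))
Function('H')(c) = Mul(c, Add(Rational(1, 2), Pow(c, 2)))
Add(Function('o')(-54, Function('d')(0)), Mul(-1, Function('H')(67))) = Add(Add(-18, 0), Mul(-1, Add(Pow(67, 3), Mul(Rational(1, 2), 67)))) = Add(-18, Mul(-1, Add(300763, Rational(67, 2)))) = Add(-18, Mul(-1, Rational(601593, 2))) = Add(-18, Rational(-601593, 2)) = Rational(-601629, 2)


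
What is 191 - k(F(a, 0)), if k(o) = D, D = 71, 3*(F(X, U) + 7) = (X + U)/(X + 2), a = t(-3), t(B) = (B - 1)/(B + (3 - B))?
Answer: 120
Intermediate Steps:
t(B) = -1/3 + B/3 (t(B) = (-1 + B)/3 = (-1 + B)*(1/3) = -1/3 + B/3)
a = -4/3 (a = -1/3 + (1/3)*(-3) = -1/3 - 1 = -4/3 ≈ -1.3333)
F(X, U) = -7 + (U + X)/(3*(2 + X)) (F(X, U) = -7 + ((X + U)/(X + 2))/3 = -7 + ((U + X)/(2 + X))/3 = -7 + (U + X)/(3*(2 + X)))
k(o) = 71
191 - k(F(a, 0)) = 191 - 1*71 = 191 - 71 = 120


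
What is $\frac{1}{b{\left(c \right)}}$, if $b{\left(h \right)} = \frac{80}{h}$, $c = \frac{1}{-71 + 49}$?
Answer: $- \frac{1}{1760} \approx -0.00056818$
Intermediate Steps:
$c = - \frac{1}{22}$ ($c = \frac{1}{-22} = - \frac{1}{22} \approx -0.045455$)
$\frac{1}{b{\left(c \right)}} = \frac{1}{80 \frac{1}{- \frac{1}{22}}} = \frac{1}{80 \left(-22\right)} = \frac{1}{-1760} = - \frac{1}{1760}$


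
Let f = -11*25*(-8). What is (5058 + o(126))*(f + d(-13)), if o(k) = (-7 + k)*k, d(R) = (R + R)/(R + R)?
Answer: 44134452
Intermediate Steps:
f = 2200 (f = -275*(-8) = 2200)
d(R) = 1 (d(R) = (2*R)/((2*R)) = (2*R)*(1/(2*R)) = 1)
o(k) = k*(-7 + k)
(5058 + o(126))*(f + d(-13)) = (5058 + 126*(-7 + 126))*(2200 + 1) = (5058 + 126*119)*2201 = (5058 + 14994)*2201 = 20052*2201 = 44134452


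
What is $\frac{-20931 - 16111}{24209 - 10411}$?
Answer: $- \frac{18521}{6899} \approx -2.6846$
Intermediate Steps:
$\frac{-20931 - 16111}{24209 - 10411} = - \frac{37042}{13798} = \left(-37042\right) \frac{1}{13798} = - \frac{18521}{6899}$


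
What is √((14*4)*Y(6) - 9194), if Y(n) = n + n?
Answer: I*√8522 ≈ 92.315*I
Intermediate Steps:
Y(n) = 2*n
√((14*4)*Y(6) - 9194) = √((14*4)*(2*6) - 9194) = √(56*12 - 9194) = √(672 - 9194) = √(-8522) = I*√8522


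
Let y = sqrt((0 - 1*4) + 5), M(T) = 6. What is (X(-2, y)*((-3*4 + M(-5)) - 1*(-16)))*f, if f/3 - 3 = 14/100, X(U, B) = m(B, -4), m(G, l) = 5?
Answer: 471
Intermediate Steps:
y = 1 (y = sqrt((0 - 4) + 5) = sqrt(-4 + 5) = sqrt(1) = 1)
X(U, B) = 5
f = 471/50 (f = 9 + 3*(14/100) = 9 + 3*(14*(1/100)) = 9 + 3*(7/50) = 9 + 21/50 = 471/50 ≈ 9.4200)
(X(-2, y)*((-3*4 + M(-5)) - 1*(-16)))*f = (5*((-3*4 + 6) - 1*(-16)))*(471/50) = (5*((-12 + 6) + 16))*(471/50) = (5*(-6 + 16))*(471/50) = (5*10)*(471/50) = 50*(471/50) = 471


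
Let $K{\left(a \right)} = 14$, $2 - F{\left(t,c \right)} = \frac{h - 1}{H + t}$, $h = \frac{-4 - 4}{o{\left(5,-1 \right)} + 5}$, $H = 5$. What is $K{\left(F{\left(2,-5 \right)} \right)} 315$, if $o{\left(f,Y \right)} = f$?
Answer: $4410$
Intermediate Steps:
$h = - \frac{4}{5}$ ($h = \frac{-4 - 4}{5 + 5} = - \frac{8}{10} = \left(-8\right) \frac{1}{10} = - \frac{4}{5} \approx -0.8$)
$F{\left(t,c \right)} = 2 + \frac{9}{5 \left(5 + t\right)}$ ($F{\left(t,c \right)} = 2 - \frac{- \frac{4}{5} - 1}{5 + t} = 2 - - \frac{9}{5 \left(5 + t\right)} = 2 + \frac{9}{5 \left(5 + t\right)}$)
$K{\left(F{\left(2,-5 \right)} \right)} 315 = 14 \cdot 315 = 4410$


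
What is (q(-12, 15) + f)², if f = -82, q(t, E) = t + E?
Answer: 6241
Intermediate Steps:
q(t, E) = E + t
(q(-12, 15) + f)² = ((15 - 12) - 82)² = (3 - 82)² = (-79)² = 6241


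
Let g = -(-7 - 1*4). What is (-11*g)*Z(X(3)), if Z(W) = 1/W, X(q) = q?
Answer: -121/3 ≈ -40.333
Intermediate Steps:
g = 11 (g = -(-7 - 4) = -1*(-11) = 11)
(-11*g)*Z(X(3)) = -11*11/3 = -121*⅓ = -121/3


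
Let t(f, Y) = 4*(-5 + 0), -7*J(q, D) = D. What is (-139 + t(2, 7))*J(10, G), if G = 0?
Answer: 0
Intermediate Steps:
J(q, D) = -D/7
t(f, Y) = -20 (t(f, Y) = 4*(-5) = -20)
(-139 + t(2, 7))*J(10, G) = (-139 - 20)*(-⅐*0) = -159*0 = 0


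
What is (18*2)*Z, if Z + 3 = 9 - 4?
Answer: 72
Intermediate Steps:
Z = 2 (Z = -3 + (9 - 4) = -3 + 5 = 2)
(18*2)*Z = (18*2)*2 = 36*2 = 72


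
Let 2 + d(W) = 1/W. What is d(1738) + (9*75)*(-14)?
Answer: -16427575/1738 ≈ -9452.0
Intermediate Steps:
d(W) = -2 + 1/W
d(1738) + (9*75)*(-14) = (-2 + 1/1738) + (9*75)*(-14) = (-2 + 1/1738) + 675*(-14) = -3475/1738 - 9450 = -16427575/1738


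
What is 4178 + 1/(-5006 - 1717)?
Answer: 28088693/6723 ≈ 4178.0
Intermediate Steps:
4178 + 1/(-5006 - 1717) = 4178 + 1/(-6723) = 4178 - 1/6723 = 28088693/6723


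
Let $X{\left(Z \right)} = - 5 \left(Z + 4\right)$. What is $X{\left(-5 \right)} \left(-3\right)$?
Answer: $-15$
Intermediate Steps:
$X{\left(Z \right)} = -20 - 5 Z$ ($X{\left(Z \right)} = - 5 \left(4 + Z\right) = -20 - 5 Z$)
$X{\left(-5 \right)} \left(-3\right) = \left(-20 - -25\right) \left(-3\right) = \left(-20 + 25\right) \left(-3\right) = 5 \left(-3\right) = -15$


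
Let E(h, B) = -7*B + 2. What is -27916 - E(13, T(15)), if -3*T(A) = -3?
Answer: -27911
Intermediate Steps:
T(A) = 1 (T(A) = -1/3*(-3) = 1)
E(h, B) = 2 - 7*B
-27916 - E(13, T(15)) = -27916 - (2 - 7*1) = -27916 - (2 - 7) = -27916 - 1*(-5) = -27916 + 5 = -27911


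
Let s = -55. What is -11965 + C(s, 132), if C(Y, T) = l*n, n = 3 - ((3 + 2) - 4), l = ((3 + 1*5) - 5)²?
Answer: -11947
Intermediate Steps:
l = 9 (l = ((3 + 5) - 5)² = (8 - 5)² = 3² = 9)
n = 2 (n = 3 - (5 - 4) = 3 - 1*1 = 3 - 1 = 2)
C(Y, T) = 18 (C(Y, T) = 9*2 = 18)
-11965 + C(s, 132) = -11965 + 18 = -11947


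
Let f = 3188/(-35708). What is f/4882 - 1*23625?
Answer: -1029615631547/43581614 ≈ -23625.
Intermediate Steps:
f = -797/8927 (f = 3188*(-1/35708) = -797/8927 ≈ -0.089280)
f/4882 - 1*23625 = -797/8927/4882 - 1*23625 = -797/8927*1/4882 - 23625 = -797/43581614 - 23625 = -1029615631547/43581614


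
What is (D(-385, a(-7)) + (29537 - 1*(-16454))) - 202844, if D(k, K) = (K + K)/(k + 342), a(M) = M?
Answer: -6744665/43 ≈ -1.5685e+5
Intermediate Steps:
D(k, K) = 2*K/(342 + k) (D(k, K) = (2*K)/(342 + k) = 2*K/(342 + k))
(D(-385, a(-7)) + (29537 - 1*(-16454))) - 202844 = (2*(-7)/(342 - 385) + (29537 - 1*(-16454))) - 202844 = (2*(-7)/(-43) + (29537 + 16454)) - 202844 = (2*(-7)*(-1/43) + 45991) - 202844 = (14/43 + 45991) - 202844 = 1977627/43 - 202844 = -6744665/43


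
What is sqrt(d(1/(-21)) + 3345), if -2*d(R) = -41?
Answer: sqrt(13462)/2 ≈ 58.013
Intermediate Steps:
d(R) = 41/2 (d(R) = -1/2*(-41) = 41/2)
sqrt(d(1/(-21)) + 3345) = sqrt(41/2 + 3345) = sqrt(6731/2) = sqrt(13462)/2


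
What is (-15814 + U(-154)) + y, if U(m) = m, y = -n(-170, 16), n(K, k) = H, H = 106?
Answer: -16074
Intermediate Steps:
n(K, k) = 106
y = -106 (y = -1*106 = -106)
(-15814 + U(-154)) + y = (-15814 - 154) - 106 = -15968 - 106 = -16074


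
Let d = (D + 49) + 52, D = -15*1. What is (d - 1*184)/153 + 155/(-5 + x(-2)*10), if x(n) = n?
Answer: -5233/765 ≈ -6.8405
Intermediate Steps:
D = -15
d = 86 (d = (-15 + 49) + 52 = 34 + 52 = 86)
(d - 1*184)/153 + 155/(-5 + x(-2)*10) = (86 - 1*184)/153 + 155/(-5 - 2*10) = (86 - 184)*(1/153) + 155/(-5 - 20) = -98*1/153 + 155/(-25) = -98/153 + 155*(-1/25) = -98/153 - 31/5 = -5233/765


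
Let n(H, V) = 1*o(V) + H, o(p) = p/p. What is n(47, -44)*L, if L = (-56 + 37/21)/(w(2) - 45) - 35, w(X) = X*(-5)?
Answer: -628576/385 ≈ -1632.7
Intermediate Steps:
w(X) = -5*X
o(p) = 1
n(H, V) = 1 + H (n(H, V) = 1*1 + H = 1 + H)
L = -39286/1155 (L = (-56 + 37/21)/(-5*2 - 45) - 35 = (-56 + 37*(1/21))/(-10 - 45) - 35 = (-56 + 37/21)/(-55) - 35 = -1139/21*(-1/55) - 35 = 1139/1155 - 35 = -39286/1155 ≈ -34.014)
n(47, -44)*L = (1 + 47)*(-39286/1155) = 48*(-39286/1155) = -628576/385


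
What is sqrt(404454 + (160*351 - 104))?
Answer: sqrt(460510) ≈ 678.61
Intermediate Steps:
sqrt(404454 + (160*351 - 104)) = sqrt(404454 + (56160 - 104)) = sqrt(404454 + 56056) = sqrt(460510)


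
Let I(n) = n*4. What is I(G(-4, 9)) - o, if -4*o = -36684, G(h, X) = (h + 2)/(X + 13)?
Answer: -100885/11 ≈ -9171.4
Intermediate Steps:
G(h, X) = (2 + h)/(13 + X)
I(n) = 4*n
o = 9171 (o = -¼*(-36684) = 9171)
I(G(-4, 9)) - o = 4*((2 - 4)/(13 + 9)) - 1*9171 = 4*(-2/22) - 9171 = 4*((1/22)*(-2)) - 9171 = 4*(-1/11) - 9171 = -4/11 - 9171 = -100885/11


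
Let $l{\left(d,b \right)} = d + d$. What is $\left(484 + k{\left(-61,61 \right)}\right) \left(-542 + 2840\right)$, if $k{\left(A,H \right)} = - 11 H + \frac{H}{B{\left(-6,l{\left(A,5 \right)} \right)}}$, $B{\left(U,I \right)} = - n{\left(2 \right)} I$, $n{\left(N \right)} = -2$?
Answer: $- \frac{860601}{2} \approx -4.303 \cdot 10^{5}$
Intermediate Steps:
$l{\left(d,b \right)} = 2 d$
$B{\left(U,I \right)} = 2 I$ ($B{\left(U,I \right)} = \left(-1\right) \left(-2\right) I = 2 I$)
$k{\left(A,H \right)} = - 11 H + \frac{H}{4 A}$ ($k{\left(A,H \right)} = - 11 H + \frac{H}{2 \cdot 2 A} = - 11 H + \frac{H}{4 A}$)
$\left(484 + k{\left(-61,61 \right)}\right) \left(-542 + 2840\right) = \left(484 + \left(\left(-11\right) 61 + \frac{1}{4} \cdot 61 \frac{1}{-61}\right)\right) \left(-542 + 2840\right) = \left(484 - \left(671 - - \frac{1}{4}\right)\right) 2298 = \left(484 - \frac{2685}{4}\right) 2298 = \left(- \frac{749}{4}\right) 2298 = - \frac{860601}{2}$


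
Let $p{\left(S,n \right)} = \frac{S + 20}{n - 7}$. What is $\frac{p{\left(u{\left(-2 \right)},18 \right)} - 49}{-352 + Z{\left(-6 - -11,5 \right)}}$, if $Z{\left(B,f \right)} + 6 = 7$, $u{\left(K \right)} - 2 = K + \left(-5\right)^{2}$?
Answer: $\frac{38}{297} \approx 0.12795$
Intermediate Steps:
$u{\left(K \right)} = 27 + K$ ($u{\left(K \right)} = 2 + \left(K + \left(-5\right)^{2}\right) = 2 + \left(K + 25\right) = 2 + \left(25 + K\right) = 27 + K$)
$Z{\left(B,f \right)} = 1$ ($Z{\left(B,f \right)} = -6 + 7 = 1$)
$p{\left(S,n \right)} = \frac{20 + S}{-7 + n}$
$\frac{p{\left(u{\left(-2 \right)},18 \right)} - 49}{-352 + Z{\left(-6 - -11,5 \right)}} = \frac{\frac{20 + \left(27 - 2\right)}{-7 + 18} - 49}{-352 + 1} = \frac{\frac{20 + 25}{11} - 49}{-351} = \left(\frac{1}{11} \cdot 45 - 49\right) \left(- \frac{1}{351}\right) = \left(\frac{45}{11} - 49\right) \left(- \frac{1}{351}\right) = \left(- \frac{494}{11}\right) \left(- \frac{1}{351}\right) = \frac{38}{297}$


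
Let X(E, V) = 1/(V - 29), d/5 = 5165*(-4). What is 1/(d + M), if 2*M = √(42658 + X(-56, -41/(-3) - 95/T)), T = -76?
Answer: -6983080/721351443081 - 13*√7209190/3606757215405 ≈ -9.6902e-6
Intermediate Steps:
d = -103300 (d = 5*(5165*(-4)) = 5*(-20660) = -103300)
X(E, V) = 1/(-29 + V)
M = √7209190/26 (M = √(42658 + 1/(-29 + (-41/(-3) - 95/(-76))))/2 = √(42658 + 1/(-29 + (-41*(-⅓) - 95*(-1/76))))/2 = √(42658 + 1/(-29 + (41/3 + 5/4)))/2 = √(42658 + 1/(-29 + 179/12))/2 = √(42658 + 1/(-169/12))/2 = √(42658 - 12/169)/2 = √(7209190/169)/2 = (√7209190/13)/2 = √7209190/26 ≈ 103.27)
1/(d + M) = 1/(-103300 + √7209190/26)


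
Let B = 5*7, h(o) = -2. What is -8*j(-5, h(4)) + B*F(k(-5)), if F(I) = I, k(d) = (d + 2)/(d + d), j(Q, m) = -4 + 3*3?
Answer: -59/2 ≈ -29.500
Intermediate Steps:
j(Q, m) = 5 (j(Q, m) = -4 + 9 = 5)
k(d) = (2 + d)/(2*d) (k(d) = (2 + d)/((2*d)) = (2 + d)*(1/(2*d)) = (2 + d)/(2*d))
B = 35
-8*j(-5, h(4)) + B*F(k(-5)) = -8*5 + 35*((1/2)*(2 - 5)/(-5)) = -40 + 35*((1/2)*(-1/5)*(-3)) = -40 + 35*(3/10) = -40 + 21/2 = -59/2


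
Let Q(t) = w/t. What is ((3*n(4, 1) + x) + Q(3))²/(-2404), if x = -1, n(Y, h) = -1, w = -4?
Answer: -64/5409 ≈ -0.011832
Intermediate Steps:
Q(t) = -4/t
((3*n(4, 1) + x) + Q(3))²/(-2404) = ((3*(-1) - 1) - 4/3)²/(-2404) = ((-3 - 1) - 4*⅓)²*(-1/2404) = (-4 - 4/3)²*(-1/2404) = (-16/3)²*(-1/2404) = (256/9)*(-1/2404) = -64/5409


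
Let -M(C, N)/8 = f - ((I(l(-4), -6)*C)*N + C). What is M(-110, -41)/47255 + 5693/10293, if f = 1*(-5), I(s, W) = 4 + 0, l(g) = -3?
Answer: 349172471/97279143 ≈ 3.5894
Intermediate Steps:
I(s, W) = 4
f = -5
M(C, N) = 40 + 8*C + 32*C*N (M(C, N) = -8*(-5 - ((4*C)*N + C)) = -8*(-5 - (4*C*N + C)) = -8*(-5 - (C + 4*C*N)) = -8*(-5 + (-C - 4*C*N)) = -8*(-5 - C - 4*C*N) = 40 + 8*C + 32*C*N)
M(-110, -41)/47255 + 5693/10293 = (40 + 8*(-110) + 32*(-110)*(-41))/47255 + 5693/10293 = (40 - 880 + 144320)*(1/47255) + 5693*(1/10293) = 143480*(1/47255) + 5693/10293 = 28696/9451 + 5693/10293 = 349172471/97279143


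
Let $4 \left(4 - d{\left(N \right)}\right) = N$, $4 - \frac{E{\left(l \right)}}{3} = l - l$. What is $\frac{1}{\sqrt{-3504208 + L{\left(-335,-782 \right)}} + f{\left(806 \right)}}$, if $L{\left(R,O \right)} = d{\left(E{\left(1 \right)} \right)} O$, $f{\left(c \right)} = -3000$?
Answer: $- \frac{100}{416833} - \frac{i \sqrt{3504990}}{12504990} \approx -0.0002399 - 0.00014971 i$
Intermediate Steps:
$E{\left(l \right)} = 12$ ($E{\left(l \right)} = 12 - 3 \left(l - l\right) = 12 - 0 = 12 + 0 = 12$)
$d{\left(N \right)} = 4 - \frac{N}{4}$
$L{\left(R,O \right)} = O$ ($L{\left(R,O \right)} = \left(4 - 3\right) O = 1 O = O$)
$\frac{1}{\sqrt{-3504208 + L{\left(-335,-782 \right)}} + f{\left(806 \right)}} = \frac{1}{\sqrt{-3504208 - 782} - 3000} = \frac{1}{\sqrt{-3504990} - 3000} = \frac{1}{i \sqrt{3504990} - 3000} = \frac{1}{-3000 + i \sqrt{3504990}}$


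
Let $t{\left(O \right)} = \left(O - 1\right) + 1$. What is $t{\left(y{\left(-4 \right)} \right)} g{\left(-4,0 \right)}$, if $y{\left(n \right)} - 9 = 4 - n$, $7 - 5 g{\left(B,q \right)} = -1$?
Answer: $\frac{136}{5} \approx 27.2$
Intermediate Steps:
$g{\left(B,q \right)} = \frac{8}{5}$ ($g{\left(B,q \right)} = \frac{7}{5} - - \frac{1}{5} = \frac{7}{5} + \frac{1}{5} = \frac{8}{5}$)
$y{\left(n \right)} = 13 - n$ ($y{\left(n \right)} = 9 - \left(-4 + n\right) = 13 - n$)
$t{\left(O \right)} = O$ ($t{\left(O \right)} = \left(-1 + O\right) + 1 = O$)
$t{\left(y{\left(-4 \right)} \right)} g{\left(-4,0 \right)} = \left(13 - -4\right) \frac{8}{5} = \left(13 + 4\right) \frac{8}{5} = 17 \cdot \frac{8}{5} = \frac{136}{5}$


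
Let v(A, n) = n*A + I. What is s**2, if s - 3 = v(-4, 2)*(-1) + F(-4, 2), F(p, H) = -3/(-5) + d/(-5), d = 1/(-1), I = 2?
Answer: 2401/25 ≈ 96.040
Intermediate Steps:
v(A, n) = 2 + A*n (v(A, n) = n*A + 2 = A*n + 2 = 2 + A*n)
d = -1
F(p, H) = 4/5 (F(p, H) = -3/(-5) - 1/(-5) = -3*(-1/5) - 1*(-1/5) = 3/5 + 1/5 = 4/5)
s = 49/5 (s = 3 + ((2 - 4*2)*(-1) + 4/5) = 3 + ((2 - 8)*(-1) + 4/5) = 3 + (-6*(-1) + 4/5) = 3 + (6 + 4/5) = 3 + 34/5 = 49/5 ≈ 9.8000)
s**2 = (49/5)**2 = 2401/25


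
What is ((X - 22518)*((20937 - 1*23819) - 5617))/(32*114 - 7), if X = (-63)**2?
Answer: 157647951/3641 ≈ 43298.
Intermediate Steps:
X = 3969
((X - 22518)*((20937 - 1*23819) - 5617))/(32*114 - 7) = ((3969 - 22518)*((20937 - 1*23819) - 5617))/(32*114 - 7) = (-18549*((20937 - 23819) - 5617))/(3648 - 7) = -18549*(-2882 - 5617)/3641 = -18549*(-8499)*(1/3641) = 157647951*(1/3641) = 157647951/3641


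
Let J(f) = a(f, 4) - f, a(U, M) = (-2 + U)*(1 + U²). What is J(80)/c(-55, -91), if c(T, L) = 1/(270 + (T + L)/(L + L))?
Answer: 1757390902/13 ≈ 1.3518e+8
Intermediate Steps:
c(T, L) = 1/(270 + (L + T)/(2*L)) (c(T, L) = 1/(270 + (L + T)/((2*L))) = 1/(270 + (L + T)*(1/(2*L))) = 1/(270 + (L + T)/(2*L)))
a(U, M) = (1 + U²)*(-2 + U)
J(f) = -2 + f³ - 2*f² (J(f) = (-2 + f + f³ - 2*f²) - f = -2 + f³ - 2*f²)
J(80)/c(-55, -91) = (-2 + 80³ - 2*80²)/((2*(-91)/(-55 + 541*(-91)))) = (-2 + 512000 - 2*6400)/((2*(-91)/(-55 - 49231))) = (-2 + 512000 - 12800)/((2*(-91)/(-49286))) = 499198/((2*(-91)*(-1/49286))) = 499198/(91/24643) = 499198*(24643/91) = 1757390902/13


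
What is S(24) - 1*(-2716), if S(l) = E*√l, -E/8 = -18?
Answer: 2716 + 288*√6 ≈ 3421.5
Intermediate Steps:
E = 144 (E = -8*(-18) = 144)
S(l) = 144*√l
S(24) - 1*(-2716) = 144*√24 - 1*(-2716) = 144*(2*√6) + 2716 = 288*√6 + 2716 = 2716 + 288*√6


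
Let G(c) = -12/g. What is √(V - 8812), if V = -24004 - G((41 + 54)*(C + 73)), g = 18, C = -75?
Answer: I*√295338/3 ≈ 181.15*I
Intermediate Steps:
G(c) = -⅔ (G(c) = -12/18 = -12*1/18 = -⅔)
V = -72010/3 (V = -24004 - 1*(-⅔) = -24004 + ⅔ = -72010/3 ≈ -24003.)
√(V - 8812) = √(-72010/3 - 8812) = √(-98446/3) = I*√295338/3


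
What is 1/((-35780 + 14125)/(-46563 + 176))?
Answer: 46387/21655 ≈ 2.1421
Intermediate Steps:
1/((-35780 + 14125)/(-46563 + 176)) = 1/(-21655/(-46387)) = 1/(-21655*(-1/46387)) = 1/(21655/46387) = 46387/21655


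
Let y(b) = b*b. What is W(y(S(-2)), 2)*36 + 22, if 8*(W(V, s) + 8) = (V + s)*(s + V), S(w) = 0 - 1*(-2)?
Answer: -104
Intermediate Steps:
S(w) = 2 (S(w) = 0 + 2 = 2)
y(b) = b**2
W(V, s) = -8 + (V + s)**2/8 (W(V, s) = -8 + ((V + s)*(s + V))/8 = -8 + ((V + s)*(V + s))/8 = -8 + (V + s)**2/8)
W(y(S(-2)), 2)*36 + 22 = (-8 + (2**2 + 2)**2/8)*36 + 22 = (-8 + (4 + 2)**2/8)*36 + 22 = (-8 + (1/8)*6**2)*36 + 22 = (-8 + (1/8)*36)*36 + 22 = (-8 + 9/2)*36 + 22 = -7/2*36 + 22 = -126 + 22 = -104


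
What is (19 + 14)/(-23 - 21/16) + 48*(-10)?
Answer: -187248/389 ≈ -481.36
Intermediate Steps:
(19 + 14)/(-23 - 21/16) + 48*(-10) = 33/(-23 - 21*1/16) - 480 = 33/(-23 - 21/16) - 480 = 33/(-389/16) - 480 = 33*(-16/389) - 480 = -528/389 - 480 = -187248/389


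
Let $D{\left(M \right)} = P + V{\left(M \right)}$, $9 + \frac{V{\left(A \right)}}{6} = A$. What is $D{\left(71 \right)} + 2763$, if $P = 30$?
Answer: $3165$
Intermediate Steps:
$V{\left(A \right)} = -54 + 6 A$
$D{\left(M \right)} = -24 + 6 M$ ($D{\left(M \right)} = 30 + \left(-54 + 6 M\right) = -24 + 6 M$)
$D{\left(71 \right)} + 2763 = \left(-24 + 6 \cdot 71\right) + 2763 = \left(-24 + 426\right) + 2763 = 402 + 2763 = 3165$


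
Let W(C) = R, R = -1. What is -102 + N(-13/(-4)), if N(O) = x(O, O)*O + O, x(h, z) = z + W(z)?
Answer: -1463/16 ≈ -91.438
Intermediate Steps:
W(C) = -1
x(h, z) = -1 + z (x(h, z) = z - 1 = -1 + z)
N(O) = O + O*(-1 + O) (N(O) = (-1 + O)*O + O = O*(-1 + O) + O = O + O*(-1 + O))
-102 + N(-13/(-4)) = -102 + (-13/(-4))² = -102 + (-13*(-¼))² = -102 + (13/4)² = -102 + 169/16 = -1463/16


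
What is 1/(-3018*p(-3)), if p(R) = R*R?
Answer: -1/27162 ≈ -3.6816e-5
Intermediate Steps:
p(R) = R²
1/(-3018*p(-3)) = 1/(-3018*(-3)²) = 1/(-3018*9) = 1/(-27162) = -1/27162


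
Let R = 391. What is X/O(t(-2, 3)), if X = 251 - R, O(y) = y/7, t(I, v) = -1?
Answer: 980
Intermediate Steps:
O(y) = y/7 (O(y) = y*(⅐) = y/7)
X = -140 (X = 251 - 1*391 = 251 - 391 = -140)
X/O(t(-2, 3)) = -140/((⅐)*(-1)) = -140/(-⅐) = -140*(-7) = 980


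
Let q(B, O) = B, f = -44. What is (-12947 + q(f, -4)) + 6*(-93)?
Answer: -13549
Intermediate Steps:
(-12947 + q(f, -4)) + 6*(-93) = (-12947 - 44) + 6*(-93) = -12991 - 558 = -13549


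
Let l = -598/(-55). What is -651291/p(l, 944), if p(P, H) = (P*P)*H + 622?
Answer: -656718425/113153242 ≈ -5.8038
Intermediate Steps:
l = 598/55 (l = -598*(-1/55) = 598/55 ≈ 10.873)
p(P, H) = 622 + H*P**2 (p(P, H) = P**2*H + 622 = H*P**2 + 622 = 622 + H*P**2)
-651291/p(l, 944) = -651291/(622 + 944*(598/55)**2) = -651291/(622 + 944*(357604/3025)) = -651291/(622 + 337578176/3025) = -651291/339459726/3025 = -651291*3025/339459726 = -656718425/113153242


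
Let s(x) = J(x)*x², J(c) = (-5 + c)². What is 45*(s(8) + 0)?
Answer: 25920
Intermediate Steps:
s(x) = x²*(-5 + x)² (s(x) = (-5 + x)²*x² = x²*(-5 + x)²)
45*(s(8) + 0) = 45*(8²*(-5 + 8)² + 0) = 45*(64*3² + 0) = 45*(64*9 + 0) = 45*(576 + 0) = 45*576 = 25920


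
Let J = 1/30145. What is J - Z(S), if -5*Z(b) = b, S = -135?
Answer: -813914/30145 ≈ -27.000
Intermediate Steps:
Z(b) = -b/5
J = 1/30145 ≈ 3.3173e-5
J - Z(S) = 1/30145 - (-1)*(-135)/5 = 1/30145 - 1*27 = 1/30145 - 27 = -813914/30145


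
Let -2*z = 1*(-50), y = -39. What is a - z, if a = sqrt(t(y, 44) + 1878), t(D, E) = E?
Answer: -25 + 31*sqrt(2) ≈ 18.841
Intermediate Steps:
a = 31*sqrt(2) (a = sqrt(44 + 1878) = sqrt(1922) = 31*sqrt(2) ≈ 43.841)
z = 25 (z = -(-50)/2 = -1/2*(-50) = 25)
a - z = 31*sqrt(2) - 1*25 = 31*sqrt(2) - 25 = -25 + 31*sqrt(2)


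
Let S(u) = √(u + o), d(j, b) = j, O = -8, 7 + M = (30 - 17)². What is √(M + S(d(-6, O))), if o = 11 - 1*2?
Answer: √(162 + √3) ≈ 12.796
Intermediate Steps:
o = 9 (o = 11 - 2 = 9)
M = 162 (M = -7 + (30 - 17)² = -7 + 13² = -7 + 169 = 162)
S(u) = √(9 + u) (S(u) = √(u + 9) = √(9 + u))
√(M + S(d(-6, O))) = √(162 + √(9 - 6)) = √(162 + √3)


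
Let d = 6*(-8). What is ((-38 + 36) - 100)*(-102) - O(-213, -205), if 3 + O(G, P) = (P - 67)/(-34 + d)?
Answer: 426551/41 ≈ 10404.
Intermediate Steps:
d = -48
O(G, P) = -179/82 - P/82 (O(G, P) = -3 + (P - 67)/(-34 - 48) = -3 + (-67 + P)/(-82) = -3 + (-67 + P)*(-1/82) = -3 + (67/82 - P/82) = -179/82 - P/82)
((-38 + 36) - 100)*(-102) - O(-213, -205) = ((-38 + 36) - 100)*(-102) - (-179/82 - 1/82*(-205)) = (-2 - 100)*(-102) - (-179/82 + 5/2) = -102*(-102) - 1*13/41 = 10404 - 13/41 = 426551/41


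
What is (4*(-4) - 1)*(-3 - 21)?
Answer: 408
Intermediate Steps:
(4*(-4) - 1)*(-3 - 21) = (-16 - 1)*(-24) = -17*(-24) = 408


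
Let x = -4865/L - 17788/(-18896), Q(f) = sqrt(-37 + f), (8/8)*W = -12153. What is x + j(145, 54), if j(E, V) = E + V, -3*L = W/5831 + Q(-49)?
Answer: 3*(-130183295387*I + 1835837871*sqrt(86))/(4724*(5831*sqrt(86) + 12153*I)) ≈ -136.76 - 1498.1*I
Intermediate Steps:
W = -12153
L = 4051/5831 - I*sqrt(86)/3 (L = -(-12153/5831 + sqrt(-37 - 49))/3 = -(-12153*1/5831 + sqrt(-86))/3 = -(-12153/5831 + I*sqrt(86))/3 = 4051/5831 - I*sqrt(86)/3 ≈ 0.69473 - 3.0912*I)
x = 4447/4724 - 4865/(4051/5831 - I*sqrt(86)/3) (x = -4865/(4051/5831 - I*sqrt(86)/3) - 17788/(-18896) = -4865/(4051/5831 - I*sqrt(86)/3) - 17788*(-1/18896) = -4865/(4051/5831 - I*sqrt(86)/3) + 4447/4724 = 4447/4724 - 4865/(4051/5831 - I*sqrt(86)/3) ≈ -335.76 - 1498.1*I)
x + j(145, 54) = (-401974629789*I + 25930457*sqrt(86))/(4724*(5831*sqrt(86) + 12153*I)) + (145 + 54) = (-401974629789*I + 25930457*sqrt(86))/(4724*(5831*sqrt(86) + 12153*I)) + 199 = 199 + (-401974629789*I + 25930457*sqrt(86))/(4724*(5831*sqrt(86) + 12153*I))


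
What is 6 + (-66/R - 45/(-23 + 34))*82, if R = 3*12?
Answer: -15833/33 ≈ -479.79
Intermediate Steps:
R = 36
6 + (-66/R - 45/(-23 + 34))*82 = 6 + (-66/36 - 45/(-23 + 34))*82 = 6 + (-66*1/36 - 45/11)*82 = 6 + (-11/6 - 45*1/11)*82 = 6 + (-11/6 - 45/11)*82 = 6 - 391/66*82 = 6 - 16031/33 = -15833/33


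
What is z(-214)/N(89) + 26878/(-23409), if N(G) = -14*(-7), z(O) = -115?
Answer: -5326079/2294082 ≈ -2.3217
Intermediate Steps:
N(G) = 98
z(-214)/N(89) + 26878/(-23409) = -115/98 + 26878/(-23409) = -115*1/98 + 26878*(-1/23409) = -115/98 - 26878/23409 = -5326079/2294082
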